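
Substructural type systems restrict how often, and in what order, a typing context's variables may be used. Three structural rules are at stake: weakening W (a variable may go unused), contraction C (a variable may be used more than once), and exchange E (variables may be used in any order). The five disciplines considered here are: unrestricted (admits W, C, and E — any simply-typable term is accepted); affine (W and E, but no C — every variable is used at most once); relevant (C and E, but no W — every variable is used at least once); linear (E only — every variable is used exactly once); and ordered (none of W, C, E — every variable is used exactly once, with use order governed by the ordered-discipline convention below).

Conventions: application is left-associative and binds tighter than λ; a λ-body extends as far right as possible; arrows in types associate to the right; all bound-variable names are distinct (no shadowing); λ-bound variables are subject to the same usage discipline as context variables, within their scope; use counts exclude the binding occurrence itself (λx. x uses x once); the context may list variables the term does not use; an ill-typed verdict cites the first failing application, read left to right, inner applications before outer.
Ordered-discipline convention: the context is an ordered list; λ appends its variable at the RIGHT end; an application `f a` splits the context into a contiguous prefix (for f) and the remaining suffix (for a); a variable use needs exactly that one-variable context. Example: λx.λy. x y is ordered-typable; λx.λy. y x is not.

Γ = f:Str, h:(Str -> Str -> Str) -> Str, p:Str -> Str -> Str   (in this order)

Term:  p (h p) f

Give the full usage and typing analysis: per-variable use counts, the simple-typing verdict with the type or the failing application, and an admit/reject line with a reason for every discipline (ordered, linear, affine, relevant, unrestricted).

counts: f=1; h=1; p=2
uses in reading order: p, h, p, f
typing: well-typed at Str
ordered: ✗ — uses contraction: p ×2
linear: ✗ — uses contraction: p ×2
affine: ✗ — uses contraction: p ×2
relevant: ✓ — every one of f, h, p appears
unrestricted: ✓ — well-typed at Str; no restrictions here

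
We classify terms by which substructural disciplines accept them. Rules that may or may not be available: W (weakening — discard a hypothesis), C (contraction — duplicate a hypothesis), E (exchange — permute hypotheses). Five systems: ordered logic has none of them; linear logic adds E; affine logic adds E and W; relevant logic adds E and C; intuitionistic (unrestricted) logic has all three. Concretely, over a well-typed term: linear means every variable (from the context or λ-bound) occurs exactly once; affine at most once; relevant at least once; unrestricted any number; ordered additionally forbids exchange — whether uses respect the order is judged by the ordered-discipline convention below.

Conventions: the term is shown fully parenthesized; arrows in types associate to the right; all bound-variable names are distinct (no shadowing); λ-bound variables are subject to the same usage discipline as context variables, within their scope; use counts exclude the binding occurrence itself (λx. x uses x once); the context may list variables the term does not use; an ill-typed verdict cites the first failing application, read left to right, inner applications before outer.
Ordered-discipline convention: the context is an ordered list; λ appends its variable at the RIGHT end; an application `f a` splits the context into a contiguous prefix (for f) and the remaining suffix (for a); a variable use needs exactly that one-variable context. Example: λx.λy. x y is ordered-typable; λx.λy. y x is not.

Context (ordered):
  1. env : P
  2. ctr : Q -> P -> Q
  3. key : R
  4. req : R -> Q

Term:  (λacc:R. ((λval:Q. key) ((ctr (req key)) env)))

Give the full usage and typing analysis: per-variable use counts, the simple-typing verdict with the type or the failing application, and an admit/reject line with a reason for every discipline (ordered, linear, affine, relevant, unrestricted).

counts: env: 1; ctr: 1; key: 2; req: 1; acc (λ-bound): 0; val (λ-bound): 0
uses in reading order: key, ctr, req, key, env
typing: the term checks, with type R -> R
ordered: ✗ — key ×2 used more than once (contraction); acc, val left unused
linear: ✗ — key ×2 used more than once (contraction); acc, val left unused
affine: ✗ — key ×2 used more than once (contraction)
relevant: ✗ — acc, val left unused
unrestricted: ✓ — simply typable at R -> R; W, C, E all held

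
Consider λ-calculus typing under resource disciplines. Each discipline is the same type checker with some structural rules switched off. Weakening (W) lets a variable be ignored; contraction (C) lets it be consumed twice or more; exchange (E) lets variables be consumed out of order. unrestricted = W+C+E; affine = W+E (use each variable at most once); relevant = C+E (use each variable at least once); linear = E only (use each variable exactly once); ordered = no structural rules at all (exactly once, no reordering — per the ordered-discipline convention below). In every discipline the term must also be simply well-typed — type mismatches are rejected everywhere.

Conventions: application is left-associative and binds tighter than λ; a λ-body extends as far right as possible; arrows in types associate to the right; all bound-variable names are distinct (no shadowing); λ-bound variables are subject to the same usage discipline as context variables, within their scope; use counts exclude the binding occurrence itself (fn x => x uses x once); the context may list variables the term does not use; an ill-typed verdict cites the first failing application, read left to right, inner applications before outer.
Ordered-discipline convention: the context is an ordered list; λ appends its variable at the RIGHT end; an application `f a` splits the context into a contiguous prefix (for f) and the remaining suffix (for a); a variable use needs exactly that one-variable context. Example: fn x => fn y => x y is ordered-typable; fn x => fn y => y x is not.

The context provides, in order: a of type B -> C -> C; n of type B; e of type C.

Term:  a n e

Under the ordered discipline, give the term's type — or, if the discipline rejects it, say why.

term : C
usage: a: 1×, n: 1×, e: 1×
uses in reading order: a, n, e
typing: the term checks, with type C
all disciplines: ordered ✓ · linear ✓ · affine ✓ · relevant ✓ · unrestricted ✓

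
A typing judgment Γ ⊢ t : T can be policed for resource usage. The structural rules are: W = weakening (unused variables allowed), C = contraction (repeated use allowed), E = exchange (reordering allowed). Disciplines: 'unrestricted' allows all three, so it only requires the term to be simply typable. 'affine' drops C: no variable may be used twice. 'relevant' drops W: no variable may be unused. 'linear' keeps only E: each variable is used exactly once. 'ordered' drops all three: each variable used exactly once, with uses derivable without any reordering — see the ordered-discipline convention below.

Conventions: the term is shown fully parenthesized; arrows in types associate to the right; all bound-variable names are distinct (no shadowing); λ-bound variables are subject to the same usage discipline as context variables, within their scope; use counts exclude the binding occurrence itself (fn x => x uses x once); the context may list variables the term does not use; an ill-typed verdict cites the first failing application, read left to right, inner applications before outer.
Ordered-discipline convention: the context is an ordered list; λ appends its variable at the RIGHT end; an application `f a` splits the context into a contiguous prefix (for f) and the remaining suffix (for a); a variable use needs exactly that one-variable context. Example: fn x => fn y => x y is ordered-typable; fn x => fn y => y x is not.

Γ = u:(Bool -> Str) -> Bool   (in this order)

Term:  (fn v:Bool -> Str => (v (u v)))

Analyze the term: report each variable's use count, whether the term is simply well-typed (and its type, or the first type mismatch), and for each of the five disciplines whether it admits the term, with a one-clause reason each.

counts: u: 1, v [bound]: 2
use order (left to right): v, u, v
typing: well-typed — term : (Bool -> Str) -> Str
ordered ✗ (repeated use of v ×2)
linear ✗ (repeated use of v ×2)
affine ✗ (repeated use of v ×2)
relevant ✓ (at least one use each (u, v))
unrestricted ✓ (typability at (Bool -> Str) -> Str is all that's needed)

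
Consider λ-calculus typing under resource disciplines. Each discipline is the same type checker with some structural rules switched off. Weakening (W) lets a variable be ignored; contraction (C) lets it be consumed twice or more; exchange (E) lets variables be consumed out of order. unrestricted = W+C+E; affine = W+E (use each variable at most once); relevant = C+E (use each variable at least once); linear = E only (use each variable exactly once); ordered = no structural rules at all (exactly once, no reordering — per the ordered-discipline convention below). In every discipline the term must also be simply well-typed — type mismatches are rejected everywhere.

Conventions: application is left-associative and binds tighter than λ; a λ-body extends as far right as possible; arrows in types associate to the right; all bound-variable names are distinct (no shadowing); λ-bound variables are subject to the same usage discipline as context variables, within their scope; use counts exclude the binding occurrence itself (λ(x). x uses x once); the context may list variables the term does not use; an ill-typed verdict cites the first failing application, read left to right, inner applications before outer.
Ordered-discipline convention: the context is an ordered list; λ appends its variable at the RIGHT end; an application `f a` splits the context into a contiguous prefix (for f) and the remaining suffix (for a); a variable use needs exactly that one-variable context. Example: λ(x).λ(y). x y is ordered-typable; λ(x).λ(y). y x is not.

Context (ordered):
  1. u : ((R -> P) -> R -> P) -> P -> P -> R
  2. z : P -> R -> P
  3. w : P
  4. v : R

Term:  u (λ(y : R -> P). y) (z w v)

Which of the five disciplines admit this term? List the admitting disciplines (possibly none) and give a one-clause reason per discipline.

admitting disciplines: ordered, linear, affine, relevant, unrestricted
use counts: u ×1; z ×1; w ×1; v ×1; y [bound] ×1
uses in reading order: u, y, z, w, v
typing: ✓ — P -> R
ordered: ✓ — u, z, w, v, y: once each, no exchange needed
linear: ✓ — exactly-once usage across u, z, w, v, y
affine: ✓ — u, z, w, v, y: no repeats, contraction unneeded
relevant: ✓ — none of u, z, w, v, y goes unused
unrestricted: ✓ — typability at P -> R is all that's needed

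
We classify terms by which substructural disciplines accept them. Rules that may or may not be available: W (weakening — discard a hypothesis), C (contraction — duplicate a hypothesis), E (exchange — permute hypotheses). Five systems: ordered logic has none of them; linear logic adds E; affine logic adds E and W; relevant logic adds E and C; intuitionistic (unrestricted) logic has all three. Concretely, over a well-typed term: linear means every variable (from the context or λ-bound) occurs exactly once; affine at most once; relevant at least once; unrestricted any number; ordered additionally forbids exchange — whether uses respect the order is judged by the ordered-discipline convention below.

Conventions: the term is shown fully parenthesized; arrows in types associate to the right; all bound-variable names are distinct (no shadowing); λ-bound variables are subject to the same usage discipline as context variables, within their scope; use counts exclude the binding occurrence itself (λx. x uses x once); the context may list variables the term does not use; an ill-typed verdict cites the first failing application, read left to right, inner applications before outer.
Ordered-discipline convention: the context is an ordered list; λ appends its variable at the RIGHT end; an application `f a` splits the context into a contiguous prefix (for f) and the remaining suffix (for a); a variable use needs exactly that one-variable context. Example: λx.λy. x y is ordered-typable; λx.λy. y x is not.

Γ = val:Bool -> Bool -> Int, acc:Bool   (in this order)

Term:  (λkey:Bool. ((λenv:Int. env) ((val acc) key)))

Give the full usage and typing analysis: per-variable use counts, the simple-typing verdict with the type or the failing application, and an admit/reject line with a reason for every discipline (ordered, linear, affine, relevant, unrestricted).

usage: val=1, acc=1, key (λ-bound)=1, env (λ-bound)=1
left-to-right use order: env, val, acc, key
typing: the term checks, with type Bool -> Int
ordered: ✓ — val, acc, key, env once each; derivable with no W/C/E
linear: ✓ — val, acc, key, env: one use apiece
affine: ✓ — no duplicate uses among val, acc, key, env
relevant: ✓ — at least one use each (val, acc, key, env)
unrestricted: ✓ — simply typable at Bool -> Int; W, C, E all held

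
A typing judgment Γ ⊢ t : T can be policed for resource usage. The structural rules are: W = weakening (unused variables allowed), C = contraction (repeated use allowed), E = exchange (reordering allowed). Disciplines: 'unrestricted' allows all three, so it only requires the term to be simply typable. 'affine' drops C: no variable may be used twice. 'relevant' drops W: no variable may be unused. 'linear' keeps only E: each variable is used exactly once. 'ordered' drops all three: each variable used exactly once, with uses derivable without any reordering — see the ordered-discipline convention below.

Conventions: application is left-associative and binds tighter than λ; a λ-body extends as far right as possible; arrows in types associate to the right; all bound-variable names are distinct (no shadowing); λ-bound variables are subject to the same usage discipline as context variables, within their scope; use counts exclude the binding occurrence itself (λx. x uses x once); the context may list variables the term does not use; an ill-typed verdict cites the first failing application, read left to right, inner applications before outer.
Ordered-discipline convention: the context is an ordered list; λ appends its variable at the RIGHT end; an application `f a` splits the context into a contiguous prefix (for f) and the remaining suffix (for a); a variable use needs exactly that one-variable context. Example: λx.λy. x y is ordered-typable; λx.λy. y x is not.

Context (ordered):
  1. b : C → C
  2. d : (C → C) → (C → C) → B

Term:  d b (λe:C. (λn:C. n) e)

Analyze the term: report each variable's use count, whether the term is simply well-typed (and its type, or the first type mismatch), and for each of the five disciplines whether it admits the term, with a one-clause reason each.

use counts: b=1, d=1, e (λ-bound)=1, n (λ-bound)=1
left-to-right use order: d, b, n, e
typing: ✓ — B
ordered: ✗, no contiguous prefix/suffix split fits d, b, n, e
linear: ✓, each of b, d, e, n used exactly once
affine: ✓, b, d, e, n: no repeats, contraction unneeded
relevant: ✓, none of b, d, e, n goes unused
unrestricted: ✓, typability at B is all that's needed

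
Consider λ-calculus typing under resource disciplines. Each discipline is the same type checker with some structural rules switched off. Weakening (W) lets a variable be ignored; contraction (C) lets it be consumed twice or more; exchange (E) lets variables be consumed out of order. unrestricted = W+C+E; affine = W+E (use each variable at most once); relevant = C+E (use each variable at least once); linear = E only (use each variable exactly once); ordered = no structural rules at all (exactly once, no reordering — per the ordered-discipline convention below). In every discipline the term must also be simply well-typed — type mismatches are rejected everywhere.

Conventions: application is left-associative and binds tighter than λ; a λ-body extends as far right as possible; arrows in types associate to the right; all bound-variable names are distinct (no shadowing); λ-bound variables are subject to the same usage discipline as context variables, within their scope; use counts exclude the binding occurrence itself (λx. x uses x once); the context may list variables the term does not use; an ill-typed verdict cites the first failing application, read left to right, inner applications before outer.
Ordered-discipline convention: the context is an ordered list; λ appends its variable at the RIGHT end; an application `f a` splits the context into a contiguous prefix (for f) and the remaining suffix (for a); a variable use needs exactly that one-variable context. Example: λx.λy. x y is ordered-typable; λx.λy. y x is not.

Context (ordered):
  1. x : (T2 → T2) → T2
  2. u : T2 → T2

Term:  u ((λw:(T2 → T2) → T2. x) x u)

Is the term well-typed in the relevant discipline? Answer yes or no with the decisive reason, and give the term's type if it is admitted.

no — w left unused
variable uses: x=2, u=2, w [bound]=0
uses in reading order: u, x, x, u
typing: well-typed — term : T2
summary: ordered ✗ | linear ✗ | affine ✗ | relevant ✗ | unrestricted ✓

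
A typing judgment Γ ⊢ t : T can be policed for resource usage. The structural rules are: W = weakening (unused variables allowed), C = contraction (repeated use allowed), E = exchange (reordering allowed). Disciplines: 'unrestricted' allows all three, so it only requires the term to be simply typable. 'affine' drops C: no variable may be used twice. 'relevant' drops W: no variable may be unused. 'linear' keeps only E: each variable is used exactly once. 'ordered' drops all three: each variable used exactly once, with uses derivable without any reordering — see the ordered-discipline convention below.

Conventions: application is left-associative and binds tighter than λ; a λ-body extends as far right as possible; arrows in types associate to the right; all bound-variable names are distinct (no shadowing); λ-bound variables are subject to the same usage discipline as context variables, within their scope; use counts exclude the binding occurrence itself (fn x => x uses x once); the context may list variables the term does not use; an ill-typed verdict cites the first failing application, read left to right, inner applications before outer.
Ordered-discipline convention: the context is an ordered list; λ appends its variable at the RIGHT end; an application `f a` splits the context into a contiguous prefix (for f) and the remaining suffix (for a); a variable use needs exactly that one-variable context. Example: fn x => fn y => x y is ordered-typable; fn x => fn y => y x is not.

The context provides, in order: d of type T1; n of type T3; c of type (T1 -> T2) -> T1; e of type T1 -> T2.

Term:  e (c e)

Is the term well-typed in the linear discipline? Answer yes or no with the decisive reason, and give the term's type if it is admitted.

no — uses contraction: e ×2; d, n left unused
use counts: d: 0×; n: 0×; c: 1×; e: 2×
use order (left to right): e, c, e
typing: the term checks, with type T2
per-discipline verdicts: ordered ✗ | linear ✗ | affine ✗ | relevant ✗ | unrestricted ✓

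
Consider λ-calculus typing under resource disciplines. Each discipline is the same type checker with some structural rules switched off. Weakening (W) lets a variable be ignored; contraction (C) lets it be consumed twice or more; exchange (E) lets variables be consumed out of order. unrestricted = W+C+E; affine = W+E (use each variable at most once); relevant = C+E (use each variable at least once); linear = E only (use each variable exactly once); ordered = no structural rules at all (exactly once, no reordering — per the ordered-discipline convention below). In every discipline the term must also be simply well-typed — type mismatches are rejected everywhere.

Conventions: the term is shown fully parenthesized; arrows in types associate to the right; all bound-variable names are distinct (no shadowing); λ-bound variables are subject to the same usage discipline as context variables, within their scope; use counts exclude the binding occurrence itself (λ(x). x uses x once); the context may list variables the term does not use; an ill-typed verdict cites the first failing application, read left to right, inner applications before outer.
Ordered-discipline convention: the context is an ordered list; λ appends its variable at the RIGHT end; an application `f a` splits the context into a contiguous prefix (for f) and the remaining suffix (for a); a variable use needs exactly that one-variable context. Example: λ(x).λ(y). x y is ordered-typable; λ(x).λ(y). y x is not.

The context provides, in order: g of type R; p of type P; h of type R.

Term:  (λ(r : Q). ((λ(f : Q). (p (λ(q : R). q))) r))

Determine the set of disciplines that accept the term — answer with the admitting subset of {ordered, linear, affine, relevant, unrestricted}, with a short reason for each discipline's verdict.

admitted in: none
usage: g ×0, p ×1, h ×0, r (λ-bound) ×1, f (λ-bound) ×0, q (λ-bound) ×1
uses in reading order: p, q, r
typing: ill-typed: can't apply a value of type P
ordered ✗ (fails simple typing)
linear ✗ (a type mismatch blocks all five)
affine ✗ (the type mismatch rejects it)
relevant ✗ (not simply typable)
unrestricted ✗ (fails simple typing)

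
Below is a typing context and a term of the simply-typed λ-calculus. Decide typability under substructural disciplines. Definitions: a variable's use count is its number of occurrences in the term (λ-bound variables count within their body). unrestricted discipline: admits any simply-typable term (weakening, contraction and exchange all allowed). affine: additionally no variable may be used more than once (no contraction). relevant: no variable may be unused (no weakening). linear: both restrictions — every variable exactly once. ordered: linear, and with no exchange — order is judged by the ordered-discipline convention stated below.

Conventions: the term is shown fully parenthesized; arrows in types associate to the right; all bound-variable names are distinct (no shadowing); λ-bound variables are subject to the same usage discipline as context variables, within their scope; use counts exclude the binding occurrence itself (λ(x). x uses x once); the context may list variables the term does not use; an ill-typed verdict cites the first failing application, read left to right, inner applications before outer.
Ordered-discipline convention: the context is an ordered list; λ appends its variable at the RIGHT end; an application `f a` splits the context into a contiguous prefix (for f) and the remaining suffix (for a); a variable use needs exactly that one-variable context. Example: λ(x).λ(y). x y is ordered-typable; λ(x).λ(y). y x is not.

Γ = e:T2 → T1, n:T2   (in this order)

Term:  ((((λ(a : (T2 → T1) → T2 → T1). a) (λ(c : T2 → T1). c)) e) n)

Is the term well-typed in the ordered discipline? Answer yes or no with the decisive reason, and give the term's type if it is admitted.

yes — single-use (e, n, a, c), ordered derivation ok; term : T1
variable uses: e: 1, n: 1, a (bound): 1, c (bound): 1
uses in reading order: a, c, e, n
typing: ✓ — T1
across the five disciplines: ordered ✓; linear ✓; affine ✓; relevant ✓; unrestricted ✓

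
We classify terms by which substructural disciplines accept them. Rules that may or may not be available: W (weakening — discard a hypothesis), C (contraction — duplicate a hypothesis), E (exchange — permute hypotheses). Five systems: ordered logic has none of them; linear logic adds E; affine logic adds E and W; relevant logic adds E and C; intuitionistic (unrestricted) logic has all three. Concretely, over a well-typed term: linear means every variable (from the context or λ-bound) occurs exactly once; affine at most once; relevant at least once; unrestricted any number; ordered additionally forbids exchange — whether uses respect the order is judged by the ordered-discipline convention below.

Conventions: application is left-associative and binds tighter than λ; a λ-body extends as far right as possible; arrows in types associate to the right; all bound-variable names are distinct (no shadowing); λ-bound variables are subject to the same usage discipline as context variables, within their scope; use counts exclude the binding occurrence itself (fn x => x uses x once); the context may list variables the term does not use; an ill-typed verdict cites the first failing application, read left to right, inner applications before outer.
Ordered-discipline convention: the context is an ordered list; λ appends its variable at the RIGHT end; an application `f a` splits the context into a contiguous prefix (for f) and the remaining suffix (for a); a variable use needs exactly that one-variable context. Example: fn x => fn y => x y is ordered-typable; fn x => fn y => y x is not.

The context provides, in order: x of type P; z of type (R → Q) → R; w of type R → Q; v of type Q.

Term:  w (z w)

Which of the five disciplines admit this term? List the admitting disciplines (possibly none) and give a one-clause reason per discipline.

admitting disciplines: unrestricted
use counts: x=0; z=1; w=2; v=0
use order (left to right): w, z, w
typing: well-typed at Q
ordered ✗ (uses contraction: w ×2; x, v never used (weakening))
linear ✗ (uses contraction: w ×2; x, v never used (weakening))
affine ✗ (uses contraction: w ×2)
relevant ✗ (x, v never used (weakening))
unrestricted ✓ (well-typed at Q; no restrictions here)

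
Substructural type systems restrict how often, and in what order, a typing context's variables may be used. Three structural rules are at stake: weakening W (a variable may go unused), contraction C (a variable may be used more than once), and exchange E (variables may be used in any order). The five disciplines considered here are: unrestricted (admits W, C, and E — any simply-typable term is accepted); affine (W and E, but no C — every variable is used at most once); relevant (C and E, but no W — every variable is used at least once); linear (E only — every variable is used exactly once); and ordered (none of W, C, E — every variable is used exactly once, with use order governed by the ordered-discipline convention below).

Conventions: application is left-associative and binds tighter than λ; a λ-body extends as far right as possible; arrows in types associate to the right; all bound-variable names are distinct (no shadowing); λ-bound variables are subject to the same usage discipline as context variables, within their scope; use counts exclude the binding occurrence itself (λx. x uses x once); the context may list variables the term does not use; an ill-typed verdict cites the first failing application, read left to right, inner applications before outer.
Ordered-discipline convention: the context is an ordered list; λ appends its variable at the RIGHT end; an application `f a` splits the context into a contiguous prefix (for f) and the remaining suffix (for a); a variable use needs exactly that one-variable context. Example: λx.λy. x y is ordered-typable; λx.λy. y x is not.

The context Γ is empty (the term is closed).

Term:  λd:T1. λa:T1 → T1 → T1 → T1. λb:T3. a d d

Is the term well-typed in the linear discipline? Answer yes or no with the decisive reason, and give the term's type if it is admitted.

no — uses contraction: d ×2; unused: b — weakening required
usage: d (bound): 2; a (bound): 1; b (bound): 0
uses in reading order: a, d, d
typing: well-typed — term : T1 → (T1 → T1 → T1 → T1) → T3 → T1 → T1
per-discipline verdicts: ordered ✗, linear ✗, affine ✗, relevant ✗, unrestricted ✓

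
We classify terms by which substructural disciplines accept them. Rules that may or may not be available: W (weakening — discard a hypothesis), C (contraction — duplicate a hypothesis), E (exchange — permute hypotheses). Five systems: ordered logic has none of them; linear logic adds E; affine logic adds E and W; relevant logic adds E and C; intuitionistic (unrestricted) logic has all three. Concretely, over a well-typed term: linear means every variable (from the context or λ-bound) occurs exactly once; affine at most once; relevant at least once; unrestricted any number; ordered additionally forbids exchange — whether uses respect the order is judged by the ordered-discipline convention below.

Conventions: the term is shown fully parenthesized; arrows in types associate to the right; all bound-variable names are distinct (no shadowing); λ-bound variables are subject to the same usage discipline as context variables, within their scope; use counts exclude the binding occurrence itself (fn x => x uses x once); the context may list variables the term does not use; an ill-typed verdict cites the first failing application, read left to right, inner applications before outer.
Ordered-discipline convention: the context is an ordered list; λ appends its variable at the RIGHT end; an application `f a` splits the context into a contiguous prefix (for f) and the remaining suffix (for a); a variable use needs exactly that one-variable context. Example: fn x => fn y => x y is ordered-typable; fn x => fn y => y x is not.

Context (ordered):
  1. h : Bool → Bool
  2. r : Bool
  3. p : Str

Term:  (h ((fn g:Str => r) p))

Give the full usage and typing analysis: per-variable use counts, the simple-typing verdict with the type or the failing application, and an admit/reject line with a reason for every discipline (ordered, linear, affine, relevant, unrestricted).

variable uses: h: 1×, r: 1×, p: 1×, g (bound): 0×
left-to-right use order: h, r, p
typing: the term checks, with type Bool
ordered ✗ (needs weakening: g unused)
linear ✗ (needs weakening: g unused)
affine ✓ (none of h, r, p, g used more than once)
relevant ✗ (needs weakening: g unused)
unrestricted ✓ (type-checks (Bool) and nothing is barred)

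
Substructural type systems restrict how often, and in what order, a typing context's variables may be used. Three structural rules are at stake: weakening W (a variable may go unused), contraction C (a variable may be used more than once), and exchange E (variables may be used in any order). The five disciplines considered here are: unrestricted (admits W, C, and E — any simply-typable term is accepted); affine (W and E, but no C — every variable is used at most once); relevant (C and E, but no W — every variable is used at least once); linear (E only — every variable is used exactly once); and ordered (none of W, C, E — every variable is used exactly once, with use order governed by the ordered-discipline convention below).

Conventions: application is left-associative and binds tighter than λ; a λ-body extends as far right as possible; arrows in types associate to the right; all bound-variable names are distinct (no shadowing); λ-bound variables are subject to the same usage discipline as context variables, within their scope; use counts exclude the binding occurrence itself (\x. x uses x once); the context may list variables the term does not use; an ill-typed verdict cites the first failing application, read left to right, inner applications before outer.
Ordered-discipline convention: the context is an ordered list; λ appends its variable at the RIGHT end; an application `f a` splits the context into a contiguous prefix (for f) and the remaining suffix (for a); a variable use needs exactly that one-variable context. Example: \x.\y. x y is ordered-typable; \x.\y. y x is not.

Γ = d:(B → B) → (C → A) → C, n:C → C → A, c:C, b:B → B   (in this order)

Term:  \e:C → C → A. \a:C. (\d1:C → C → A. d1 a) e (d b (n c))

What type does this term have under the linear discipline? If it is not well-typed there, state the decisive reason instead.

term : (C → C → A) → C → A
variable uses: d: 1×; n: 1×; c: 1×; b: 1×; e (λ-bound): 1×; a (λ-bound): 1×; d1 (λ-bound): 1×
uses in reading order: d1, a, e, d, b, n, c
typing: the term checks, with type (C → C → A) → C → A
per-discipline verdicts: ordered ✗ · linear ✓ · affine ✓ · relevant ✓ · unrestricted ✓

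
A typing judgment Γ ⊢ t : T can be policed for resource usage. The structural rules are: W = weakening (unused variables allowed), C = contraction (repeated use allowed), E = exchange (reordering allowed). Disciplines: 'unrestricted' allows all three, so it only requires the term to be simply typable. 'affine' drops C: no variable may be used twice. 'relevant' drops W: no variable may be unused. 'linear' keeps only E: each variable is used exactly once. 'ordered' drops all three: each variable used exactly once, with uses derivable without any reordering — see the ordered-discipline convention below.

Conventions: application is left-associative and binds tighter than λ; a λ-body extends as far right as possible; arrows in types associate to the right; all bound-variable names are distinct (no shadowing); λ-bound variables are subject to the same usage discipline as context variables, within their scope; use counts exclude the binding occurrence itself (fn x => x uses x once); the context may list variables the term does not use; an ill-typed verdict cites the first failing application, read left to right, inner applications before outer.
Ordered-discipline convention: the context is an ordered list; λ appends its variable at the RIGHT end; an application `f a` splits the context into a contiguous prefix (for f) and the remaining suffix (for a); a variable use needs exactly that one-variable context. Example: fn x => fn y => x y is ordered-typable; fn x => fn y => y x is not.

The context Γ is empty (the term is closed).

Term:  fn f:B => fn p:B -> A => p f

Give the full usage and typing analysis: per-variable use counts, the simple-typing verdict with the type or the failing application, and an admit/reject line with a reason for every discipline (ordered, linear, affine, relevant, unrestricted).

counts: f (λ-bound) ×1, p (λ-bound) ×1
left-to-right use order: p, f
typing: ✓ — B -> (B -> A) -> A
ordered: ✗ — use order p, f needs exchange
linear: ✓ — single use per variable (f, p)
affine: ✓ — at most one use each (f, p)
relevant: ✓ — f, p: all used, weakening unneeded
unrestricted: ✓ — typability at B -> (B -> A) -> A is all that's needed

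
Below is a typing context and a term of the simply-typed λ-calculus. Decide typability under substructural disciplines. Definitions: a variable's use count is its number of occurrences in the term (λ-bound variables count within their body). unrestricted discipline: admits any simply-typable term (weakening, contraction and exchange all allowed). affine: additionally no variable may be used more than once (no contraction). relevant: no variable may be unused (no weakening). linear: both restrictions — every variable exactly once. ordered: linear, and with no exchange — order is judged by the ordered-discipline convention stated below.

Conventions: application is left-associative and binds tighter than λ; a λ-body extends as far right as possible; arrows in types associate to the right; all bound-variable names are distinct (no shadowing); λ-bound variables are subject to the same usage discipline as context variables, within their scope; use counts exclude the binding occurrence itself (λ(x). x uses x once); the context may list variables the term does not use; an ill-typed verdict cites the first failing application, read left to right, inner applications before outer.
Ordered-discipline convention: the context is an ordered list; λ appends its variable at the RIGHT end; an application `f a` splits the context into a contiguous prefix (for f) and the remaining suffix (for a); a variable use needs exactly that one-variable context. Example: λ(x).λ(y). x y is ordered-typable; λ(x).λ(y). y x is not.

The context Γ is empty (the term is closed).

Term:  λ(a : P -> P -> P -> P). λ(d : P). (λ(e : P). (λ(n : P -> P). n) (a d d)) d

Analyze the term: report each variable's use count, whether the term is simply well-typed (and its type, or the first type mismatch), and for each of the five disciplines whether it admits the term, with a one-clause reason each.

counts: a (bound): 1×, d (bound): 3×, e (bound): 0×, n (bound): 1×
uses in reading order: n, a, d, d, d
typing: the term checks, with type (P -> P -> P -> P) -> P -> P -> P
ordered: ✗ — needs contraction — d ×3; e never used (weakening)
linear: ✗ — needs contraction — d ×3; e never used (weakening)
affine: ✗ — needs contraction — d ×3
relevant: ✗ — e never used (weakening)
unrestricted: ✓ — simply typable at (P -> P -> P -> P) -> P -> P -> P; W, C, E all held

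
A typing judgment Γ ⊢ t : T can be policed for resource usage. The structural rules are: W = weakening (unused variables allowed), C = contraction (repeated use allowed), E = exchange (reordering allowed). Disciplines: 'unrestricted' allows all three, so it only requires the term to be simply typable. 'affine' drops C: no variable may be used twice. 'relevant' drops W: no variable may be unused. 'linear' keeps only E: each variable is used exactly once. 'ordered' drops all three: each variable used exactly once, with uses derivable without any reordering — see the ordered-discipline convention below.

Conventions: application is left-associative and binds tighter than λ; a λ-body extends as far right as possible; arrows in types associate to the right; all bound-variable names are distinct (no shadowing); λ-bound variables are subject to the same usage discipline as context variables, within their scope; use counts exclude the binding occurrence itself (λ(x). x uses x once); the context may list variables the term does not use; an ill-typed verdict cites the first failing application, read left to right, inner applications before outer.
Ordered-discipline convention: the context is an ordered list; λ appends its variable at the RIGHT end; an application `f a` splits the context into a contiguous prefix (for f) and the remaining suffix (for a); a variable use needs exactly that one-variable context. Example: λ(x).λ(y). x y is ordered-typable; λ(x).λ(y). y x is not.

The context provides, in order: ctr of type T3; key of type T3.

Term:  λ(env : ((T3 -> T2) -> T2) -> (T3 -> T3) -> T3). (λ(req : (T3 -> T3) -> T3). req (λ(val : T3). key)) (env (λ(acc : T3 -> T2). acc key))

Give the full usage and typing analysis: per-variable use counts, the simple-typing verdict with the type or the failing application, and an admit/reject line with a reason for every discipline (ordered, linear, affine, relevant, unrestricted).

variable uses: ctr=0; key=2; env [bound]=1; req [bound]=1; val [bound]=0; acc [bound]=1
left-to-right use order: req, key, env, acc, key
typing: the term checks, with type (((T3 -> T2) -> T2) -> (T3 -> T3) -> T3) -> T3
ordered: ✗, key ×2 used more than once (contraction); ctr, val never used (weakening)
linear: ✗, key ×2 used more than once (contraction); ctr, val never used (weakening)
affine: ✗, key ×2 used more than once (contraction)
relevant: ✗, ctr, val never used (weakening)
unrestricted: ✓, typability at (((T3 -> T2) -> T2) -> (T3 -> T3) -> T3) -> T3 is all that's needed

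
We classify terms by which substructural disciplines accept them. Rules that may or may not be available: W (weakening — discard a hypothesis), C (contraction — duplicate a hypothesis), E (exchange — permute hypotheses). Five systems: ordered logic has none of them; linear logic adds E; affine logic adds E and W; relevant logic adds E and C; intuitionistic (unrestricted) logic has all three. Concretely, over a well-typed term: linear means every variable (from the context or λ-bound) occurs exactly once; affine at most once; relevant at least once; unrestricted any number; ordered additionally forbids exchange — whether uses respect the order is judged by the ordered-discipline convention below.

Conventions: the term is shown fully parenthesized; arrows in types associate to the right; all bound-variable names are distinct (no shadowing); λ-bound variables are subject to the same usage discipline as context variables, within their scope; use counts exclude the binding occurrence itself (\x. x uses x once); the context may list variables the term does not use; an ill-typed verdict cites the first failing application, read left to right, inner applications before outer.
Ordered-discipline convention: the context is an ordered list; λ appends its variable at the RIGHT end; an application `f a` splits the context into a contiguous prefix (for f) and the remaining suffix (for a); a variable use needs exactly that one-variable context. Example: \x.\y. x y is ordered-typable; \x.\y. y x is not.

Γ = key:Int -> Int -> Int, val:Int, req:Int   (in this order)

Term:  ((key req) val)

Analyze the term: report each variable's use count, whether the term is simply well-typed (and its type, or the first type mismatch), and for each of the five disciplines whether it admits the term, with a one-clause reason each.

counts: key: 1; val: 1; req: 1
order of uses: key, req, val
typing: well-typed — term : Int
ordered: ✗, use order key, req, val needs exchange
linear: ✓, exactly-once usage across key, val, req
affine: ✓, none of key, val, req used more than once
relevant: ✓, at least one use each (key, val, req)
unrestricted: ✓, well-typed at Int; no restrictions here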